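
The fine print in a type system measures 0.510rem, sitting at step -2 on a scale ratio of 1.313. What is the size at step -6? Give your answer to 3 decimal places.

The gap is -6 − (-2) = -4 steps, so the factor is 1.313^-4.
0.510 ÷ 1.313⁴ = 0.510 ÷ 2.97207 ≈ 0.172

0.172rem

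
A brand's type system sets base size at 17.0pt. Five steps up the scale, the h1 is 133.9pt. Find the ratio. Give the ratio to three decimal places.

1.511

r⁵ = 133.9 / 17.0, so r = (133.9/17.0)^(1/5).
r = 7.8765^(1/5) ≈ 1.5110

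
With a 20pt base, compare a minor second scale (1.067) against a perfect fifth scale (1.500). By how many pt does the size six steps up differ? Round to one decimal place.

198.3pt

Minor second: 20.0 × 1.067⁶ = 29.513pt
Perfect fifth: 20.0 × 1.500⁶ = 227.812pt
Difference: 227.812 − 29.513 = 198.299pt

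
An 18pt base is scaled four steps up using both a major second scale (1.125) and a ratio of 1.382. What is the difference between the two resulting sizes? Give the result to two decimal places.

36.83pt

Major second: 18.0 × 1.125⁴ = 28.8325pt
At 1.382: 18.0 × 1.382⁴ = 65.6606pt
Difference: 65.6606 − 28.8325 = 36.8281pt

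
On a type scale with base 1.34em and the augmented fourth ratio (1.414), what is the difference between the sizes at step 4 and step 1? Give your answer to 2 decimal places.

Step 1: 1.34 × 1.414 = 1.8948em
Step 4: 1.34 × 1.414⁴ = 5.3568em
Difference: 5.3568 − 1.8948 = 3.4620em

3.46em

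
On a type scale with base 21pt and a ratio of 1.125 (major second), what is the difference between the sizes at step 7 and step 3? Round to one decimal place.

18.0pt

Step 3: 21.0 × 1.125³ = 29.900pt
Step 7: 21.0 × 1.125⁷ = 47.895pt
Difference: 47.895 − 29.900 = 17.995pt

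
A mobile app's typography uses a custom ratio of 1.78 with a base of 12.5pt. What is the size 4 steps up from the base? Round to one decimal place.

Every step multiplies by the scale ratio.
12.5 × 1.78⁴ = 12.5 × 10.03876 ≈ 125.48

125.5pt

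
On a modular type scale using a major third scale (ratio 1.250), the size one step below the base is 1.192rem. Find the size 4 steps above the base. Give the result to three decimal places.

Moving from step -1 to step +4 is 5 steps up, so multiply by r⁵.
1.192 × 1.250⁵ = 1.192 × 3.05176 ≈ 3.638

3.638rem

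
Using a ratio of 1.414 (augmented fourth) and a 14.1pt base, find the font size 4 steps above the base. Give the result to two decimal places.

56.37pt

Each step on a modular scale multiplies by the ratio, so the size n steps from the base is base × ratioⁿ.
14.1 × 1.414⁴ = 14.1 × 3.99758 ≈ 56.37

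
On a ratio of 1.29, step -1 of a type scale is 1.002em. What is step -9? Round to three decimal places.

0.131em

1.002 ÷ 1.29⁸ = 1.002 ÷ 7.66863 ≈ 0.131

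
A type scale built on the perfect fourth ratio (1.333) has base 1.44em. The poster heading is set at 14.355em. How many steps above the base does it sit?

8

1.333ⁿ = 14.355 / 1.44 = 9.9688
n = ln(9.9688) / ln(1.333) = 2.2995 / 0.2874 ≈ 8.00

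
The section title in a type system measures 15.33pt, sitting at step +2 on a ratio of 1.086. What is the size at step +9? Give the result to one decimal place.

27.3pt

15.33 × 1.086⁷ = 15.33 × 1.78159 ≈ 27.312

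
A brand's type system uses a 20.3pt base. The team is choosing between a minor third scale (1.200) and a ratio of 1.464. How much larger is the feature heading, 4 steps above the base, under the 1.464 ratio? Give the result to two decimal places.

Minor third: 20.3 × 1.200⁴ = 42.0941pt
At 1.464: 20.3 × 1.464⁴ = 93.2525pt
Difference: 93.2525 − 42.0941 = 51.1584pt

51.16pt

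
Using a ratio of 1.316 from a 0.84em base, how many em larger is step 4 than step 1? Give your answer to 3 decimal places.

Step 1: 0.84 × 1.316 = 1.10544em
Step 4: 0.84 × 1.316⁴ = 2.51943em
Difference: 2.51943 − 1.10544 = 1.41399em

1.414em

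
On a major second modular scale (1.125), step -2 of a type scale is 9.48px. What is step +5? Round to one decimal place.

9.48 × 1.125⁷ = 9.48 × 2.28070 ≈ 21.621

21.6px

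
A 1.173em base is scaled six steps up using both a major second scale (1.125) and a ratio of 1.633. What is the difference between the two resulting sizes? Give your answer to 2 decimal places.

Major second: 1.173 × 1.125⁶ = 2.3780em
At 1.633: 1.173 × 1.633⁶ = 22.2441em
Difference: 22.2441 − 2.3780 = 19.8661em

19.87em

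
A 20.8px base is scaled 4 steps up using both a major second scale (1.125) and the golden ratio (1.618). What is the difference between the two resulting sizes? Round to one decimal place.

109.2px

Major second: 20.8 × 1.125⁴ = 33.318px
Golden ratio: 20.8 × 1.618⁴ = 142.553px
Difference: 142.553 − 33.318 = 109.235px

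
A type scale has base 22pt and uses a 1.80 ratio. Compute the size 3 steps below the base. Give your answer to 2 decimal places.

3.77pt

Each step on a modular scale multiplies by the ratio, so the size n steps from the base is base × ratioⁿ.
22.0 ÷ 1.80³ = 22.0 ÷ 5.83200 ≈ 3.77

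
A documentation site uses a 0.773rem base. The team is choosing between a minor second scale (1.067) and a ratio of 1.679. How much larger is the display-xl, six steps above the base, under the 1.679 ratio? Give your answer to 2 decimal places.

16.18rem

Minor second: 0.773 × 1.067⁶ = 1.1407rem
At 1.679: 0.773 × 1.679⁶ = 17.3174rem
Difference: 17.3174 − 1.1407 = 16.1767rem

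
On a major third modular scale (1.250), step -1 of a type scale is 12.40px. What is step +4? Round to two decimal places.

The gap is 4 − (-1) = 5 steps, so the factor is 1.250^5.
12.40 × 1.250⁵ = 12.40 × 3.05176 ≈ 37.842

37.84px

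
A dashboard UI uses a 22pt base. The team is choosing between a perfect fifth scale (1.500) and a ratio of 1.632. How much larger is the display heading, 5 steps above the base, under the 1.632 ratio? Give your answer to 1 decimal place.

87.6pt

Perfect fifth: 22.0 × 1.500⁵ = 167.062pt
At 1.632: 22.0 × 1.632⁵ = 254.697pt
Difference: 254.697 − 167.062 = 87.635pt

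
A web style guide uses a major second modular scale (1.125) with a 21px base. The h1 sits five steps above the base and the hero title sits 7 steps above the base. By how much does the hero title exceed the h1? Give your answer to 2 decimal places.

10.05px

Step 5: 21.0 × 1.125⁵ = 37.8427px
Step 7: 21.0 × 1.125⁷ = 47.8946px
Difference: 47.8946 − 37.8427 = 10.0519px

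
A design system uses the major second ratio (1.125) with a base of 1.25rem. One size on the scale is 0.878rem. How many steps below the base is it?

1.125ⁿ = 1.25 / 0.878 = 1.4237
n = ln(1.4237) / ln(1.125) = 0.3533 / 0.1178 ≈ 3.00

3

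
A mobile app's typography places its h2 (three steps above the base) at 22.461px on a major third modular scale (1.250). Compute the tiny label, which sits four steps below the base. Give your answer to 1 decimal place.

22.461 ÷ 1.250⁷ = 22.461 ÷ 4.76837 ≈ 4.710

4.7px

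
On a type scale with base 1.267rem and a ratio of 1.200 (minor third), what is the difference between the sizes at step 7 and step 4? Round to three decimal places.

1.913rem

Step 4: 1.267 × 1.200⁴ = 2.62725rem
Step 7: 1.267 × 1.200⁷ = 4.53989rem
Difference: 4.53989 − 2.62725 = 1.91264rem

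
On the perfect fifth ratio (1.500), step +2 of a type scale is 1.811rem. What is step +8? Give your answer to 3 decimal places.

1.811 × 1.500⁶ = 1.811 × 11.39062 ≈ 20.628

20.628rem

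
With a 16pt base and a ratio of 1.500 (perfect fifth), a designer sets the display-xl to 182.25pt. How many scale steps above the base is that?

1.500ⁿ = 182.25 / 16 = 11.3906
n = ln(11.3906) / ln(1.500) = 2.4328 / 0.4055 ≈ 6.00

6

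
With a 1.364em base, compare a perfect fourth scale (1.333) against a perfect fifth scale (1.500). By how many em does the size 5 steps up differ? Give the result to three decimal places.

Perfect fourth: 1.364 × 1.333⁵ = 5.74070em
Perfect fifth: 1.364 × 1.500⁵ = 10.35787em
Difference: 10.35787 − 5.74070 = 4.61717em

4.617em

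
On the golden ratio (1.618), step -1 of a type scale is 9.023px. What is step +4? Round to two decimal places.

100.06px

9.023 × 1.618⁵ = 9.023 × 11.08901 ≈ 100.056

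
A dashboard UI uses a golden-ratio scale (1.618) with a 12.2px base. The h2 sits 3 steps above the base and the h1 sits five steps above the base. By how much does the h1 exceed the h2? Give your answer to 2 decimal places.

83.61px

Step 3: 12.2 × 1.618³ = 51.6768px
Step 5: 12.2 × 1.618⁵ = 135.2859px
Difference: 135.2859 − 51.6768 = 83.6091px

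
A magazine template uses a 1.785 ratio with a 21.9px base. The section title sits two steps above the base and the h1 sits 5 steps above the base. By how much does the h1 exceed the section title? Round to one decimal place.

327.1px

Step 2: 21.9 × 1.785² = 69.778px
Step 5: 21.9 × 1.785⁵ = 396.858px
Difference: 396.858 − 69.778 = 327.080px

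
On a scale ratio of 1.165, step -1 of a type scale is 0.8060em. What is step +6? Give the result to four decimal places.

2.3476em

The gap is 6 − (-1) = 7 steps, so the factor is 1.165^7.
0.8060 × 1.165⁷ = 0.8060 × 2.91260 ≈ 2.3476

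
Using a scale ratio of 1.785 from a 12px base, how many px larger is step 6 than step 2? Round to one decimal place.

349.9px

Step 2: 12.0 × 1.785² = 38.235px
Step 6: 12.0 × 1.785⁶ = 388.160px
Difference: 388.160 − 38.235 = 349.925px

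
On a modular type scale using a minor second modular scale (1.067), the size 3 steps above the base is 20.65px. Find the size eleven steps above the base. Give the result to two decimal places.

34.69px

20.65 × 1.067⁸ = 20.65 × 1.68002 ≈ 34.692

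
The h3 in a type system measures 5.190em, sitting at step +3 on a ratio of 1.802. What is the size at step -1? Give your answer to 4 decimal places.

0.4922em

5.190 ÷ 1.802⁴ = 5.190 ÷ 10.54433 ≈ 0.4922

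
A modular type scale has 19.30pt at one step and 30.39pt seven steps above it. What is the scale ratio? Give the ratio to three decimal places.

The ratio satisfies 19.30 × r⁷ = 30.39, so r = (30.39 / 19.30)^(1/7).
r = 1.5746^(1/7) ≈ 1.0670

1.067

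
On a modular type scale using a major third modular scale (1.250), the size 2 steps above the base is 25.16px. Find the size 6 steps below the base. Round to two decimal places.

4.22px

Moving from step +2 to step -6 is 8 steps down, so divide by r⁸.
25.16 ÷ 1.250⁸ = 25.16 ÷ 5.96046 ≈ 4.221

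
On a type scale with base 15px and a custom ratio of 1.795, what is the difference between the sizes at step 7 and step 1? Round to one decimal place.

Step 1: 15.0 × 1.795 = 26.925px
Step 7: 15.0 × 1.795⁷ = 900.622px
Difference: 900.622 − 26.925 = 873.697px

873.7px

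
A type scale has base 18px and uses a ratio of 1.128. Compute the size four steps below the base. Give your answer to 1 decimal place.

11.1px

18.0 ÷ 1.128⁴ = 18.0 ÷ 1.61896 ≈ 11.12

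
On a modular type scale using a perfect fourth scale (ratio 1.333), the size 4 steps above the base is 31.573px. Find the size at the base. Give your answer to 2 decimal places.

Moving from step +4 to step +0 is 4 steps down, so divide by r⁴.
31.573 ÷ 1.333⁴ = 31.573 ÷ 3.15733 ≈ 10.000

10.00px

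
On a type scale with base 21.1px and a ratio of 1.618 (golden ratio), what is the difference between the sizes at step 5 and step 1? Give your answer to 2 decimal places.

199.84px

Step 1: 21.1 × 1.618 = 34.1398px
Step 5: 21.1 × 1.618⁵ = 233.9780px
Difference: 233.9780 − 34.1398 = 199.8382px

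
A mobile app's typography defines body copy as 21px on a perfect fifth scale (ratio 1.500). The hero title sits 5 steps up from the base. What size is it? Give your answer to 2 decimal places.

21.0 × 1.500⁵ = 21.0 × 7.59375 ≈ 159.47

159.47px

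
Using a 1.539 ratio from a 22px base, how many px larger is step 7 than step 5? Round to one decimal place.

Step 5: 22.0 × 1.539⁵ = 189.940px
Step 7: 22.0 × 1.539⁷ = 449.876px
Difference: 449.876 − 189.940 = 259.936px

259.9px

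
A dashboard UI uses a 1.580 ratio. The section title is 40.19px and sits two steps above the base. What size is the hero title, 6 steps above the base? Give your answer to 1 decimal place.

40.19 × 1.580⁴ = 40.19 × 6.23201 ≈ 250.465

250.5px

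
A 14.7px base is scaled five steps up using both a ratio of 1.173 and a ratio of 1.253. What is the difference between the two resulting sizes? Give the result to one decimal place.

At 1.173: 14.7 × 1.173⁵ = 32.644px
At 1.253: 14.7 × 1.253⁵ = 45.402px
Difference: 45.402 − 32.644 = 12.758px

12.8px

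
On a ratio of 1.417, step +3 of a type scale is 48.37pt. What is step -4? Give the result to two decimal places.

48.37 ÷ 1.417⁷ = 48.37 ÷ 11.47067 ≈ 4.217

4.22pt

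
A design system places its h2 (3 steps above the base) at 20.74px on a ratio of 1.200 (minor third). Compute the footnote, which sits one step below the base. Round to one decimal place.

Moving from step +3 to step -1 is 4 steps down, so divide by r⁴.
20.74 ÷ 1.200⁴ = 20.74 ÷ 2.07360 ≈ 10.002

10.0px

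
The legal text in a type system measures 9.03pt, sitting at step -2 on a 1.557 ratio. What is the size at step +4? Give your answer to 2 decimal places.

9.03 × 1.557⁶ = 9.03 × 14.24727 ≈ 128.653

128.65pt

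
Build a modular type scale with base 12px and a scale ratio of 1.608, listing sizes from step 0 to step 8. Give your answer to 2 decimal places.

12.00px, 19.30px, 31.03px, 49.89px, 80.23px, 129.01px, 207.44px, 333.57px, 536.38px

Step 0: 12px
Step 1: 12.0 × 1.608 = 19.30
Step 2: 12.0 × 1.608² = 31.03
Step 3: 12.0 × 1.608³ = 49.89
Step 4: 12.0 × 1.608⁴ = 80.23
Step 5: 12.0 × 1.608⁵ = 129.01
Step 6: 12.0 × 1.608⁶ = 207.44
Step 7: 12.0 × 1.608⁷ = 333.57
Step 8: 12.0 × 1.608⁸ = 536.38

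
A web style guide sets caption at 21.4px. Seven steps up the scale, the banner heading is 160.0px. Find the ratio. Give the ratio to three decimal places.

The ratio satisfies 21.4 × r⁷ = 160.0, so r = (160.0 / 21.4)^(1/7).
r = 7.4766^(1/7) ≈ 1.3330

1.333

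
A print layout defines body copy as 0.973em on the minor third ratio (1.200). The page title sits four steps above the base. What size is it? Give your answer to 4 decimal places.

A modular type scale is a geometric sequence: sizeₙ = base × rⁿ.
0.973 × 1.200⁴ = 0.973 × 2.07360 ≈ 2.0176

2.0176em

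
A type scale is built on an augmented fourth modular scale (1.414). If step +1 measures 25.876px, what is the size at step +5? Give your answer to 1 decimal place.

25.876 × 1.414⁴ = 25.876 × 3.99758 ≈ 103.441

103.4px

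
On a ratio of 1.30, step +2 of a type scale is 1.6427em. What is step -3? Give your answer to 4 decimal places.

0.4424em

Moving from step +2 to step -3 is 5 steps down, so divide by r⁵.
1.6427 ÷ 1.30⁵ = 1.6427 ÷ 3.71293 ≈ 0.4424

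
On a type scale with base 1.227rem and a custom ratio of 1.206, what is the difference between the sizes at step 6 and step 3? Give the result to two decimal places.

1.62rem

Step 3: 1.227 × 1.206³ = 2.1522rem
Step 6: 1.227 × 1.206⁶ = 3.7751rem
Difference: 3.7751 − 2.1522 = 1.6229rem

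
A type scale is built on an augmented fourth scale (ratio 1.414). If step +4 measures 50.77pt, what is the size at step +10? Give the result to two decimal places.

The gap is 10 − (4) = 6 steps, so the factor is 1.414^6.
50.77 × 1.414⁶ = 50.77 × 7.99275 ≈ 405.792

405.79pt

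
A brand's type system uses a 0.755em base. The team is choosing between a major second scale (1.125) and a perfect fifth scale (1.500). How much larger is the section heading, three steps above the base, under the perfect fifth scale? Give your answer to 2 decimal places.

Major second: 0.755 × 1.125³ = 1.0750em
Perfect fifth: 0.755 × 1.500³ = 2.5481em
Difference: 2.5481 − 1.0750 = 1.4731em

1.47em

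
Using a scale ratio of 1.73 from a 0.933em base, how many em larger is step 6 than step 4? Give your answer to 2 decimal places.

Step 4: 0.933 × 1.73⁴ = 8.3573em
Step 6: 0.933 × 1.73⁶ = 25.0126em
Difference: 25.0126 − 8.3573 = 16.6553em

16.66em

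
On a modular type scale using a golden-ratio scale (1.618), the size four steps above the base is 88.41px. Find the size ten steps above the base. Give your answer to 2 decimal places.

1586.25px

Moving from step +4 to step +10 is 6 steps up, so multiply by r⁶.
88.41 × 1.618⁶ = 88.41 × 17.94201 ≈ 1586.253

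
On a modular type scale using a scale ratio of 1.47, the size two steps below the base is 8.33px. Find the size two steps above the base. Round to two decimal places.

38.90px

Moving from step -2 to step +2 is 4 steps up, so multiply by r⁴.
8.33 × 1.47⁴ = 8.33 × 4.66949 ≈ 38.897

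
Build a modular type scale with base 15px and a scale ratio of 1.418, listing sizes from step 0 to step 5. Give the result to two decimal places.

Step 0: 15px
Step 1: 15.0 × 1.418 = 21.27
Step 2: 15.0 × 1.418² = 30.16
Step 3: 15.0 × 1.418³ = 42.77
Step 4: 15.0 × 1.418⁴ = 60.65
Step 5: 15.0 × 1.418⁵ = 85.99

15.00px, 21.27px, 30.16px, 42.77px, 60.65px, 85.99px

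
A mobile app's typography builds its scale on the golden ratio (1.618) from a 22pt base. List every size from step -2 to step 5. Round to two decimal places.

Step -2: 22.0 ÷ 1.618² = 8.40
Step -1: 22.0 ÷ 1.618 = 13.60
Step 0: 22pt
Step 1: 22.0 × 1.618 = 35.60
Step 2: 22.0 × 1.618² = 57.59
Step 3: 22.0 × 1.618³ = 93.19
Step 4: 22.0 × 1.618⁴ = 150.78
Step 5: 22.0 × 1.618⁵ = 243.96

8.40pt, 13.60pt, 22.00pt, 35.60pt, 57.59pt, 93.19pt, 150.78pt, 243.96pt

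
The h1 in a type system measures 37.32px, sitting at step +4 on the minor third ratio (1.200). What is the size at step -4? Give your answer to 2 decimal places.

37.32 ÷ 1.200⁸ = 37.32 ÷ 4.29982 ≈ 8.679

8.68px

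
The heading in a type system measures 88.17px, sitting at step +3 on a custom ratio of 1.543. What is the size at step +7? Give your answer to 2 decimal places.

499.79px

88.17 × 1.543⁴ = 88.17 × 5.66844 ≈ 499.787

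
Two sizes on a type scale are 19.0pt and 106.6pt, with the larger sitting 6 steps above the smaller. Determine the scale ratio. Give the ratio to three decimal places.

r⁶ = 106.6 / 19.0, so r = (106.6/19.0)^(1/6).
r = 5.6105^(1/6) ≈ 1.3330

1.333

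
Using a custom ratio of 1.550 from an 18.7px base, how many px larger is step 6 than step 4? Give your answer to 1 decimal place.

151.4px

Step 4: 18.7 × 1.550⁴ = 107.937px
Step 6: 18.7 × 1.550⁶ = 259.317px
Difference: 259.317 − 107.937 = 151.380px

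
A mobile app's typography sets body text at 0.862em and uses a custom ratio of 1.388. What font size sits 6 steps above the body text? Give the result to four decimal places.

6.1637em

A modular type scale is a geometric sequence: sizeₙ = base × rⁿ.
0.862 × 1.388⁶ = 0.862 × 7.15051 ≈ 6.1637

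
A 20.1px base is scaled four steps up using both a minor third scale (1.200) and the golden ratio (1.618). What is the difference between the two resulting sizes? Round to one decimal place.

Minor third: 20.1 × 1.200⁴ = 41.679px
Golden ratio: 20.1 × 1.618⁴ = 137.756px
Difference: 137.756 − 41.679 = 96.077px

96.1px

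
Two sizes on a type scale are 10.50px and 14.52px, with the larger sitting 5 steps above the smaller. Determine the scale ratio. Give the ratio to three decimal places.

1.067

r⁵ = 14.52 / 10.50, so r = (14.52/10.50)^(1/5).
r = 1.3829^(1/5) ≈ 1.0670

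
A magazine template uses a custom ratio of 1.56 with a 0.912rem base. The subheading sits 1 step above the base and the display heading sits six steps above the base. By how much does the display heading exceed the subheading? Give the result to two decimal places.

11.72rem

Step 1: 0.912 × 1.56 = 1.4227rem
Step 6: 0.912 × 1.56⁶ = 13.1445rem
Difference: 13.1445 − 1.4227 = 11.7218rem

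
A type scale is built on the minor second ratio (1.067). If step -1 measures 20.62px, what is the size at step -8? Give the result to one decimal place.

The gap is -8 − (-1) = -7 steps, so the factor is 1.067^-7.
20.62 ÷ 1.067⁷ = 20.62 ÷ 1.57453 ≈ 13.096

13.1px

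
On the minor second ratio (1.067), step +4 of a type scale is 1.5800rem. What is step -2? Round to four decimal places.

Moving from step +4 to step -2 is 6 steps down, so divide by r⁶.
1.5800 ÷ 1.067⁶ = 1.5800 ÷ 1.47566 ≈ 1.0707

1.0707rem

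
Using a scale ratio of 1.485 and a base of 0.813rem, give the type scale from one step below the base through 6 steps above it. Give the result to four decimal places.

0.5475rem, 0.8130rem, 1.2073rem, 1.7928rem, 2.6624rem, 3.9536rem, 5.8711rem, 8.7187rem

Step -1: 0.813 ÷ 1.485 = 0.5475
Step 0: 0.813rem
Step 1: 0.813 × 1.485 = 1.2073
Step 2: 0.813 × 1.485² = 1.7928
Step 3: 0.813 × 1.485³ = 2.6624
Step 4: 0.813 × 1.485⁴ = 3.9536
Step 5: 0.813 × 1.485⁵ = 5.8711
Step 6: 0.813 × 1.485⁶ = 8.7187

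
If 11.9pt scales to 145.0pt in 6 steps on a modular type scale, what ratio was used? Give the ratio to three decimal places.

1.517

r⁶ = 145.0 / 11.9, so r = (145.0/11.9)^(1/6).
r = 12.1849^(1/6) ≈ 1.5169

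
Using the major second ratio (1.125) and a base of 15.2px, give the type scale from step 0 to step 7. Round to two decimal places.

Step 0: 15.2px
Step 1: 15.2 × 1.125 = 17.10
Step 2: 15.2 × 1.125² = 19.24
Step 3: 15.2 × 1.125³ = 21.64
Step 4: 15.2 × 1.125⁴ = 24.35
Step 5: 15.2 × 1.125⁵ = 27.39
Step 6: 15.2 × 1.125⁶ = 30.81
Step 7: 15.2 × 1.125⁷ = 34.67

15.20px, 17.10px, 19.24px, 21.64px, 24.35px, 27.39px, 30.81px, 34.67px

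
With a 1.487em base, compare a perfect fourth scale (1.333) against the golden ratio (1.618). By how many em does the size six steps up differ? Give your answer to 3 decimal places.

Perfect fourth: 1.487 × 1.333⁶ = 8.34242em
Golden ratio: 1.487 × 1.618⁶ = 26.67977em
Difference: 26.67977 − 8.34242 = 18.33735em

18.337em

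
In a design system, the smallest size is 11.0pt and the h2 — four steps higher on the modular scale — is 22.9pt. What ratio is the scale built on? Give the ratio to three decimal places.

1.201

r⁴ = 22.9 / 11.0, so r = (22.9/11.0)^(1/4).
r = 2.0818^(1/4) ≈ 1.2012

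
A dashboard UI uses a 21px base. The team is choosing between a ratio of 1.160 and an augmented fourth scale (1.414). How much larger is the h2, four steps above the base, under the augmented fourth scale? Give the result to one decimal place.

45.9px

At 1.160: 21.0 × 1.160⁴ = 38.023px
Augmented fourth: 21.0 × 1.414⁴ = 83.949px
Difference: 83.949 − 38.023 = 45.926px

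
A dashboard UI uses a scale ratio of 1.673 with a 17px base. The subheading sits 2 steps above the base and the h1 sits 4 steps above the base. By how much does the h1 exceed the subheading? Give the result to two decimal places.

Step 2: 17.0 × 1.673² = 47.5818px
Step 4: 17.0 × 1.673⁴ = 133.1781px
Difference: 133.1781 − 47.5818 = 85.5963px

85.60px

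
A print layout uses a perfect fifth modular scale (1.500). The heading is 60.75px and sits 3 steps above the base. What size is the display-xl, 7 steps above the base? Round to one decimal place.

307.5px

The gap is 7 − (3) = 4 steps, so the factor is 1.500^4.
60.75 × 1.500⁴ = 60.75 × 5.06250 ≈ 307.547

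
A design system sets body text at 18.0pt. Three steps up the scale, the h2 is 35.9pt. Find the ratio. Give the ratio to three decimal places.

1.259

r³ = 35.9 / 18.0, so r = (35.9/18.0)^(1/3).
r = 1.9944^(1/3) ≈ 1.2588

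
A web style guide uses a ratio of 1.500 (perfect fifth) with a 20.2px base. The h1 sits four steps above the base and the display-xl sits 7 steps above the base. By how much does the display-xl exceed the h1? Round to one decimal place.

242.9px

Step 4: 20.2 × 1.500⁴ = 102.263px
Step 7: 20.2 × 1.500⁷ = 345.136px
Difference: 345.136 − 102.263 = 242.873px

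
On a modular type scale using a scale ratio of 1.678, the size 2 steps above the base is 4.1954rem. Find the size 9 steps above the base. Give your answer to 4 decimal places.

157.1510rem

The gap is 9 − (2) = 7 steps, so the factor is 1.678^7.
4.1954 × 1.678⁷ = 4.1954 × 37.45792 ≈ 157.1510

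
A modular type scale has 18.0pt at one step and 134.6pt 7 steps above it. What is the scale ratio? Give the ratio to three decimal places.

1.333

The ratio satisfies 18.0 × r⁷ = 134.6, so r = (134.6 / 18.0)^(1/7).
r = 7.4778^(1/7) ≈ 1.3330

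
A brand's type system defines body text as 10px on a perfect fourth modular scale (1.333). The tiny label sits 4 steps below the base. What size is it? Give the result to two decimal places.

3.17px

Each step on a modular scale multiplies by the ratio, so the size n steps from the base is base × ratioⁿ.
10.0 ÷ 1.333⁴ = 10.0 ÷ 3.15733 ≈ 3.17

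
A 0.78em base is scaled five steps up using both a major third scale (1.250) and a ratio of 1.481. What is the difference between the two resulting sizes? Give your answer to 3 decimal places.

Major third: 0.78 × 1.250⁵ = 2.38037em
At 1.481: 0.78 × 1.481⁵ = 5.55738em
Difference: 5.55738 − 2.38037 = 3.17701em

3.177em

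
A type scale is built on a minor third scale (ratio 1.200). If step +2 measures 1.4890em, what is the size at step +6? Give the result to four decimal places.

1.4890 × 1.200⁴ = 1.4890 × 2.07360 ≈ 3.0876

3.0876em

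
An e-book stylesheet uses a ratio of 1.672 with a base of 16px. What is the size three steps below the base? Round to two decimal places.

Every step multiplies by the scale ratio.
16.0 ÷ 1.672³ = 16.0 ÷ 4.67422 ≈ 3.42

3.42px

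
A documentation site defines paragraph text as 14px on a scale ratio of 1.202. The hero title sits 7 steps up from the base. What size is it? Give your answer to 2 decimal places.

Every step multiplies by the scale ratio.
14.0 × 1.202⁷ = 14.0 × 3.62519 ≈ 50.75

50.75px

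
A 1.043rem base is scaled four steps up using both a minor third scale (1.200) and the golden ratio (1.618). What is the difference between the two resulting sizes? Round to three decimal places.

Minor third: 1.043 × 1.200⁴ = 2.16276rem
Golden ratio: 1.043 × 1.618⁴ = 7.14823rem
Difference: 7.14823 − 2.16276 = 4.98547rem

4.985rem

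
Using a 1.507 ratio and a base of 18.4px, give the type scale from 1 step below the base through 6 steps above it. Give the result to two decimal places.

12.21px, 18.40px, 27.73px, 41.79px, 62.97px, 94.90px, 143.02px, 215.52px

Step -1: 18.4 ÷ 1.507 = 12.21
Step 0: 18.4px
Step 1: 18.4 × 1.507 = 27.73
Step 2: 18.4 × 1.507² = 41.79
Step 3: 18.4 × 1.507³ = 62.97
Step 4: 18.4 × 1.507⁴ = 94.90
Step 5: 18.4 × 1.507⁵ = 143.02
Step 6: 18.4 × 1.507⁶ = 215.52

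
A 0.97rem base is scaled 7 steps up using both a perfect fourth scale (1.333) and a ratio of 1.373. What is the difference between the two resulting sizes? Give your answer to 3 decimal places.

1.668rem

Perfect fourth: 0.97 × 1.333⁷ = 7.25409rem
At 1.373: 0.97 × 1.373⁷ = 8.92207rem
Difference: 8.92207 − 7.25409 = 1.66798rem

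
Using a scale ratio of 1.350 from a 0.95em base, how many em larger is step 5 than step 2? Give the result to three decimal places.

Step 2: 0.95 × 1.350² = 1.73138em
Step 5: 0.95 × 1.350⁵ = 4.25983em
Difference: 4.25983 − 1.73138 = 2.52845em

2.528em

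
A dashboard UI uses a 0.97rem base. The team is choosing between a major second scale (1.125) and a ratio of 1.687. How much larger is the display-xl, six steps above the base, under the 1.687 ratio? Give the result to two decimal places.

Major second: 0.97 × 1.125⁶ = 1.9665rem
At 1.687: 0.97 × 1.687⁶ = 22.3595rem
Difference: 22.3595 − 1.9665 = 20.3930rem

20.39rem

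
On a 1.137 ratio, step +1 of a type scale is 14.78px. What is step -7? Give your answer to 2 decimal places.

5.29px

14.78 ÷ 1.137⁸ = 14.78 ÷ 2.79308 ≈ 5.292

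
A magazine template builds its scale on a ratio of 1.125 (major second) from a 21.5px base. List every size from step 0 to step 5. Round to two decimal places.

Step 0: 21.5px
Step 1: 21.5 × 1.125 = 24.19
Step 2: 21.5 × 1.125² = 27.21
Step 3: 21.5 × 1.125³ = 30.61
Step 4: 21.5 × 1.125⁴ = 34.44
Step 5: 21.5 × 1.125⁵ = 38.74

21.50px, 24.19px, 27.21px, 30.61px, 34.44px, 38.74px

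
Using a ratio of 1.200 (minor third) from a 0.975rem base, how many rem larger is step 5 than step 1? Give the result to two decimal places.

1.26rem

Step 1: 0.975 × 1.200 = 1.1700rem
Step 5: 0.975 × 1.200⁵ = 2.4261rem
Difference: 2.4261 − 1.1700 = 1.2561rem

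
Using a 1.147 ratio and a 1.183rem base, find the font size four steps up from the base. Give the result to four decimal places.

2.0476rem

A modular type scale is a geometric sequence: sizeₙ = base × rⁿ.
1.183 × 1.147⁴ = 1.183 × 1.73083 ≈ 2.0476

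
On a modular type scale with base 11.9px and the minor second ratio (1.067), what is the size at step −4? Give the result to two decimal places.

9.18px

Each step on a modular scale multiplies by the ratio, so the size n steps from the base is base × ratioⁿ.
11.9 ÷ 1.067⁴ = 11.9 ÷ 1.29616 ≈ 9.18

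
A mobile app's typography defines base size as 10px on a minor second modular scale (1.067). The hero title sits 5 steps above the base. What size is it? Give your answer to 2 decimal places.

Every step multiplies by the scale ratio.
10.0 × 1.067⁵ = 10.0 × 1.38300 ≈ 13.83

13.83px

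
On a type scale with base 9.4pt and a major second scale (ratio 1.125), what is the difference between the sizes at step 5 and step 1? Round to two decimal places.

Step 1: 9.4 × 1.125 = 10.5750pt
Step 5: 9.4 × 1.125⁵ = 16.9391pt
Difference: 16.9391 − 10.5750 = 6.3641pt

6.36pt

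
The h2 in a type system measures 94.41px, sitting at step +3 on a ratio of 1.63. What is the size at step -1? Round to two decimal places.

13.37px

94.41 ÷ 1.63⁴ = 94.41 ÷ 7.05912 ≈ 13.374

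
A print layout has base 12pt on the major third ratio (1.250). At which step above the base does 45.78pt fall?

6

1.250ⁿ = 45.78 / 12 = 3.8150
n = ln(3.8150) / ln(1.250) = 1.3389 / 0.2231 ≈ 6.00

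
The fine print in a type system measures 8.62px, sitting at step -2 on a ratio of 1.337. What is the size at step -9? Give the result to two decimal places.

The gap is -9 − (-2) = -7 steps, so the factor is 1.337^-7.
8.62 ÷ 1.337⁷ = 8.62 ÷ 7.63695 ≈ 1.129

1.13px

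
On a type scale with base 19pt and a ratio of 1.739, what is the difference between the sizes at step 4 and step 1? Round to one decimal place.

140.7pt

Step 1: 19.0 × 1.739 = 33.041pt
Step 4: 19.0 × 1.739⁴ = 173.761pt
Difference: 173.761 − 33.041 = 140.720pt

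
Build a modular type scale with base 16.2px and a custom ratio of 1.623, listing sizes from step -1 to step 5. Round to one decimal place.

Step -1: 16.2 ÷ 1.623 = 10.0
Step 0: 16.2px
Step 1: 16.2 × 1.623 = 26.3
Step 2: 16.2 × 1.623² = 42.7
Step 3: 16.2 × 1.623³ = 69.3
Step 4: 16.2 × 1.623⁴ = 112.4
Step 5: 16.2 × 1.623⁵ = 182.4

10.0px, 16.2px, 26.3px, 42.7px, 69.3px, 112.4px, 182.4px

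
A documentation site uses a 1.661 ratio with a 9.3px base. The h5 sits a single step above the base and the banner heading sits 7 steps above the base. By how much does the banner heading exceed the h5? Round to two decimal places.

308.94px

Step 1: 9.3 × 1.661 = 15.4473px
Step 7: 9.3 × 1.661⁷ = 324.3922px
Difference: 324.3922 − 15.4473 = 308.9449px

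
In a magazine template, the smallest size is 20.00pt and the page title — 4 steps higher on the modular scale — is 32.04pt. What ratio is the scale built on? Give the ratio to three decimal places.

1.125

The ratio satisfies 20.00 × r⁴ = 32.04, so r = (32.04 / 20.00)^(1/4).
r = 1.6020^(1/4) ≈ 1.1250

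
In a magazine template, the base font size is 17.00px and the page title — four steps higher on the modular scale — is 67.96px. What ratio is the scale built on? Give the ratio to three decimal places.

r⁴ = 67.96 / 17.00, so r = (67.96/17.00)^(1/4).
r = 3.9976^(1/4) ≈ 1.4140

1.414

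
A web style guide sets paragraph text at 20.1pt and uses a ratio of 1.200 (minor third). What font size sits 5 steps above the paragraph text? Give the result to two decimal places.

50.02pt

20.1 × 1.200⁵ = 20.1 × 2.48832 ≈ 50.02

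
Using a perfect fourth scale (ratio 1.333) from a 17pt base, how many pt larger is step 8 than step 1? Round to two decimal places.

Step 1: 17.0 × 1.333 = 22.6610pt
Step 8: 17.0 × 1.333⁸ = 169.4689pt
Difference: 169.4689 − 22.6610 = 146.8079pt

146.81pt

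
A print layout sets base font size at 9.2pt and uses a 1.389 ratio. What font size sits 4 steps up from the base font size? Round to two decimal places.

34.24pt

9.2 × 1.389⁴ = 9.2 × 3.72228 ≈ 34.24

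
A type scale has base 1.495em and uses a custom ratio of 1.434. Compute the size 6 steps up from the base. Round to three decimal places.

Each step on a modular scale multiplies by the ratio, so the size n steps from the base is base × ratioⁿ.
1.495 × 1.434⁶ = 1.495 × 8.69551 ≈ 13.000

13.000em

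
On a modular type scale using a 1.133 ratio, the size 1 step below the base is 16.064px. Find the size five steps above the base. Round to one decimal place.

Moving from step -1 to step +5 is 6 steps up, so multiply by r⁶.
16.064 × 1.133⁶ = 16.064 × 2.11534 ≈ 33.981

34.0px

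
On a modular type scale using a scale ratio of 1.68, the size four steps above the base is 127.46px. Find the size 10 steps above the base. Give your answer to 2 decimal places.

2865.69px

127.46 × 1.68⁶ = 127.46 × 22.48307 ≈ 2865.693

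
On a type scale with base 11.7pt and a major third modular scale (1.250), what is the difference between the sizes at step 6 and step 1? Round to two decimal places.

30.01pt

Step 1: 11.7 × 1.250 = 14.6250pt
Step 6: 11.7 × 1.250⁶ = 44.6320pt
Difference: 44.6320 − 14.6250 = 30.0070pt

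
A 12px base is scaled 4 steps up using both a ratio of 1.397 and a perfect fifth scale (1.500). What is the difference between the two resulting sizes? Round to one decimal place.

15.0px

At 1.397: 12.0 × 1.397⁴ = 45.705px
Perfect fifth: 12.0 × 1.500⁴ = 60.750px
Difference: 60.750 − 45.705 = 15.045px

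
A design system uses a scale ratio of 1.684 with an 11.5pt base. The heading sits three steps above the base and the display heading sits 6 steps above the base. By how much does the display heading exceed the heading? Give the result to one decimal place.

207.4pt

Step 3: 11.5 × 1.684³ = 54.919pt
Step 6: 11.5 × 1.684⁶ = 262.271pt
Difference: 262.271 − 54.919 = 207.352pt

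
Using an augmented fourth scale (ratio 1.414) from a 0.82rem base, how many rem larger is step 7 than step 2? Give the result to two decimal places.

7.63rem

Step 2: 0.82 × 1.414² = 1.6395rem
Step 7: 0.82 × 1.414⁷ = 9.2674rem
Difference: 9.2674 − 1.6395 = 7.6279rem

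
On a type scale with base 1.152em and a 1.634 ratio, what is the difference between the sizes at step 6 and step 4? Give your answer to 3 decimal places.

Step 4: 1.152 × 1.634⁴ = 8.21222em
Step 6: 1.152 × 1.634⁶ = 21.92627em
Difference: 21.92627 − 8.21222 = 13.71405em

13.714em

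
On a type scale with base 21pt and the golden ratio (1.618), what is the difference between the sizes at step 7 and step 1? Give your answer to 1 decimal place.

575.7pt

Step 1: 21.0 × 1.618 = 33.978pt
Step 7: 21.0 × 1.618⁷ = 609.634pt
Difference: 609.634 − 33.978 = 575.656pt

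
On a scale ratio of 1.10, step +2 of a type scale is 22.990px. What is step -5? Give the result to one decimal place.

The gap is -5 − (2) = -7 steps, so the factor is 1.10^-7.
22.990 ÷ 1.10⁷ = 22.990 ÷ 1.94872 ≈ 11.798

11.8px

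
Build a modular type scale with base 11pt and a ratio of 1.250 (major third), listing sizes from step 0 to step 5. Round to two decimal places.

11.00pt, 13.75pt, 17.19pt, 21.48pt, 26.86pt, 33.57pt

Step 0: 11pt
Step 1: 11.0 × 1.250 = 13.75
Step 2: 11.0 × 1.250² = 17.19
Step 3: 11.0 × 1.250³ = 21.48
Step 4: 11.0 × 1.250⁴ = 26.86
Step 5: 11.0 × 1.250⁵ = 33.57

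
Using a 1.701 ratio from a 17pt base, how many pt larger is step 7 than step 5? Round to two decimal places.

Step 5: 17.0 × 1.701⁵ = 242.0865pt
Step 7: 17.0 × 1.701⁷ = 700.4532pt
Difference: 700.4532 − 242.0865 = 458.3667pt

458.37pt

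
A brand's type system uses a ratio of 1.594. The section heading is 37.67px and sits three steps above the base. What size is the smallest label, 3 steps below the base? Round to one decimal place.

37.67 ÷ 1.594⁶ = 37.67 ÷ 16.40325 ≈ 2.296

2.3px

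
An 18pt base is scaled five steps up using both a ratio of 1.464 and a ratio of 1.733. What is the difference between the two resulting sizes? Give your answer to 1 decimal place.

160.3pt

At 1.464: 18.0 × 1.464⁵ = 121.054pt
At 1.733: 18.0 × 1.733⁵ = 281.362pt
Difference: 281.362 − 121.054 = 160.308pt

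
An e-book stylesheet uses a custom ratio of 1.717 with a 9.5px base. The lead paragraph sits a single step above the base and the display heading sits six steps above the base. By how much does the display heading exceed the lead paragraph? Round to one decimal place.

227.1px

Step 1: 9.5 × 1.717 = 16.312px
Step 6: 9.5 × 1.717⁶ = 243.414px
Difference: 243.414 − 16.312 = 227.102px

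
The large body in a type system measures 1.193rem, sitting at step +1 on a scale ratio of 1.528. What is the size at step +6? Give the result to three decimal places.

9.937rem

1.193 × 1.528⁵ = 1.193 × 8.32946 ≈ 9.937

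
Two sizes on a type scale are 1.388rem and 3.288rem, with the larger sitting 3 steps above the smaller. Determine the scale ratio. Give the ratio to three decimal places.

1.333

r³ = 3.288 / 1.388, so r = (3.288/1.388)^(1/3).
r = 2.3689^(1/3) ≈ 1.3331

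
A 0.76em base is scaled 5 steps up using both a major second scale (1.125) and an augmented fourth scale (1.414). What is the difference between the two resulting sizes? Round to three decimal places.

Major second: 0.76 × 1.125⁵ = 1.36954em
Augmented fourth: 0.76 × 1.414⁵ = 4.29596em
Difference: 4.29596 − 1.36954 = 2.92642em

2.926em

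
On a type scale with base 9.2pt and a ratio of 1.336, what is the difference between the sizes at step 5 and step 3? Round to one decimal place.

Step 3: 9.2 × 1.336³ = 21.939pt
Step 5: 9.2 × 1.336⁵ = 39.158pt
Difference: 39.158 − 21.939 = 17.219pt

17.2pt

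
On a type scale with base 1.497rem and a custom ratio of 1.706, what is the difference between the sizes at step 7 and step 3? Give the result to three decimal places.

55.529rem

Step 3: 1.497 × 1.706³ = 7.43291rem
Step 7: 1.497 × 1.706⁷ = 62.96149rem
Difference: 62.96149 − 7.43291 = 55.52858rem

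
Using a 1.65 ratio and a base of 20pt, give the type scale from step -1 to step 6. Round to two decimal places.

12.12pt, 20.00pt, 33.00pt, 54.45pt, 89.84pt, 148.24pt, 244.60pt, 403.58pt

Step -1: 20.0 ÷ 1.65 = 12.12
Step 0: 20pt
Step 1: 20.0 × 1.65 = 33.00
Step 2: 20.0 × 1.65² = 54.45
Step 3: 20.0 × 1.65³ = 89.84
Step 4: 20.0 × 1.65⁴ = 148.24
Step 5: 20.0 × 1.65⁵ = 244.60
Step 6: 20.0 × 1.65⁶ = 403.58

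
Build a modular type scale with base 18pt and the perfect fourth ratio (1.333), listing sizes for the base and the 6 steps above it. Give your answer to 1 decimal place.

Step 0: 18pt
Step 1: 18.0 × 1.333 = 24.0
Step 2: 18.0 × 1.333² = 32.0
Step 3: 18.0 × 1.333³ = 42.6
Step 4: 18.0 × 1.333⁴ = 56.8
Step 5: 18.0 × 1.333⁵ = 75.8
Step 6: 18.0 × 1.333⁶ = 101.0

18.0pt, 24.0pt, 32.0pt, 42.6pt, 56.8pt, 75.8pt, 101.0pt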